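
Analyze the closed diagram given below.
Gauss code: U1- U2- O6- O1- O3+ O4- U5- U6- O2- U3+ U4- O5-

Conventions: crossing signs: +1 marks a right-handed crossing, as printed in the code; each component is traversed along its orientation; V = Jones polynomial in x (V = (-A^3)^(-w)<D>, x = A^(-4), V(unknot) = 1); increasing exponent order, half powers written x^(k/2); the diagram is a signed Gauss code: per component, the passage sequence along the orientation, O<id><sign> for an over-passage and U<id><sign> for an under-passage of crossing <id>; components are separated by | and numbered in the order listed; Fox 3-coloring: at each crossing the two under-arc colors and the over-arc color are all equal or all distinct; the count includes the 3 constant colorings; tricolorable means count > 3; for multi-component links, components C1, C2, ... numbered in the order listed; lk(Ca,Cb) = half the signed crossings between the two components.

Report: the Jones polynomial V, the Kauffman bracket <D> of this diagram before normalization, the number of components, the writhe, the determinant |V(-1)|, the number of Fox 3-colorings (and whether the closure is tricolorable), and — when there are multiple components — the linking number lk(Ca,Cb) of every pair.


V = -x^-4 + x^-3 + x^-1
<D> = A^-8 + 1 - A^4 (w = -4)
1 component over 6 crossings, w = -4
9 Fox colorings among 3^6, |V(-1)| = 3: tricolorable
why: the span of V is 3, forcing >= 3 crossings in any diagram


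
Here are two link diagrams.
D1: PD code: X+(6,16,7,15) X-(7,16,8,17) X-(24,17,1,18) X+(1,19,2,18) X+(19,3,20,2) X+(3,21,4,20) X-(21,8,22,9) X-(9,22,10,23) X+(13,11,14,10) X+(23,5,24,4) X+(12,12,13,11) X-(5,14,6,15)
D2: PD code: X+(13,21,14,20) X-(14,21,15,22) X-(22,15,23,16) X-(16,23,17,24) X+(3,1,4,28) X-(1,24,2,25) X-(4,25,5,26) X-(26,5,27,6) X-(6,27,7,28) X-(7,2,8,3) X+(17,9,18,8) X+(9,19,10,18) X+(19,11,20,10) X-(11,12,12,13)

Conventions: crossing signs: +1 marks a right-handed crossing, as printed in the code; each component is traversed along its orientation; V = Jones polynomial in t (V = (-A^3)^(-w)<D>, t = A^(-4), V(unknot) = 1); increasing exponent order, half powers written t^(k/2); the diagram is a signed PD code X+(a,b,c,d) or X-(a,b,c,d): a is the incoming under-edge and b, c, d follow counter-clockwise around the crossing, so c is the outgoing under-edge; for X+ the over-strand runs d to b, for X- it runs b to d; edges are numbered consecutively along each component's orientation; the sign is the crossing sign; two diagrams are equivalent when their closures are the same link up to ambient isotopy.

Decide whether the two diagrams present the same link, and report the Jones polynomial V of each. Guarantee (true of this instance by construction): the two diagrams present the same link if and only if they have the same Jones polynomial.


same link: no
V(D1) = -t^-3 + 2t^-2 - 2t^-1 + 3 - 2t + 2t^2 - t^3  [12 crossings, <D> = -A^-6 + 2A^-2 - 2A^2 + 3A^6 - 2A^10 + 2A^14 - A^18, w = +2]
V(D2) = -t^-6 + t^-5 - t^-4 + 2t^-3 - t^-2 + t^-1  [14 crossings, <D> = A^-8 - A^-4 + 2 - A^4 + A^8 - A^12, w = -4]
insight: 2 values of V(t) split the 2 diagrams


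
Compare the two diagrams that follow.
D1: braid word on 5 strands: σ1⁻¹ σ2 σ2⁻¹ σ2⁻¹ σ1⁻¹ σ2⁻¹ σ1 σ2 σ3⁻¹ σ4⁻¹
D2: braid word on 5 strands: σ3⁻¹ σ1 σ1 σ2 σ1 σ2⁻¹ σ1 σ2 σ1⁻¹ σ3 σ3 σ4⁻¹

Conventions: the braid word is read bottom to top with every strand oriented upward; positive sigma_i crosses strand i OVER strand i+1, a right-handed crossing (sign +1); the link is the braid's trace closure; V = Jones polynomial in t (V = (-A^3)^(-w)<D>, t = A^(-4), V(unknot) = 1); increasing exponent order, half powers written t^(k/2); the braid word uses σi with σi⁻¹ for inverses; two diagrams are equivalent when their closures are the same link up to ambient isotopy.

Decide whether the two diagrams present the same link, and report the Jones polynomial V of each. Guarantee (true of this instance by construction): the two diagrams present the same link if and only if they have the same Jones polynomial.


equivalent: no
V(D1) = t^-3 + t^-2 + t^-1 + 1  (w -4, c 10, <D> = A^-12 + A^-8 + A^-4 + 1)
V(D2) = t + 2t^3 + t^5  [12 crossings, <D> = A^-8 + 2 + A^8, w = +4]
key observation: V(t) takes 2 values over 2 diagrams, fixing the grouping


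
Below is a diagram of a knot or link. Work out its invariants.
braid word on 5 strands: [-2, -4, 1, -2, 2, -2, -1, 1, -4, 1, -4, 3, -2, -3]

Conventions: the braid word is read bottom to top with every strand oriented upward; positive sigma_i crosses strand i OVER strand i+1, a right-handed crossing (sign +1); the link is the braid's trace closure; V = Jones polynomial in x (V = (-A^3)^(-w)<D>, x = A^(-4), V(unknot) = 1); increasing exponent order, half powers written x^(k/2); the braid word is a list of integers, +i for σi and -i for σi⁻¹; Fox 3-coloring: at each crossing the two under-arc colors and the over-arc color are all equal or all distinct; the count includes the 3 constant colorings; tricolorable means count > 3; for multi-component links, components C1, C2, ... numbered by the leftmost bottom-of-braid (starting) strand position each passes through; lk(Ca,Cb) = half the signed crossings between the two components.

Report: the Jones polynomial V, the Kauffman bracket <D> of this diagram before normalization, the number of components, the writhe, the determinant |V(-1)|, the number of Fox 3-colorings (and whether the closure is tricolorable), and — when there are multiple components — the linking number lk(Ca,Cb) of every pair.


Jones polynomial: V(x) = -x^-6 + 2x^-5 - 2x^-4 + 3x^-3 - 3x^-2 + 2x^-1 - 1 + x
<D> = A^-16 - A^-12 + 2A^-8 - 3A^-4 + 3 - 2A^4 + 2A^8 - A^12; writhe -4
components 1, writhe -4 (14 crossings)
3-colorings: 9 of 3^14, det 15 — tricolorable
note: w = -4 shifts under R1 moves; the (-A^3)^(4) factor cancels that in V


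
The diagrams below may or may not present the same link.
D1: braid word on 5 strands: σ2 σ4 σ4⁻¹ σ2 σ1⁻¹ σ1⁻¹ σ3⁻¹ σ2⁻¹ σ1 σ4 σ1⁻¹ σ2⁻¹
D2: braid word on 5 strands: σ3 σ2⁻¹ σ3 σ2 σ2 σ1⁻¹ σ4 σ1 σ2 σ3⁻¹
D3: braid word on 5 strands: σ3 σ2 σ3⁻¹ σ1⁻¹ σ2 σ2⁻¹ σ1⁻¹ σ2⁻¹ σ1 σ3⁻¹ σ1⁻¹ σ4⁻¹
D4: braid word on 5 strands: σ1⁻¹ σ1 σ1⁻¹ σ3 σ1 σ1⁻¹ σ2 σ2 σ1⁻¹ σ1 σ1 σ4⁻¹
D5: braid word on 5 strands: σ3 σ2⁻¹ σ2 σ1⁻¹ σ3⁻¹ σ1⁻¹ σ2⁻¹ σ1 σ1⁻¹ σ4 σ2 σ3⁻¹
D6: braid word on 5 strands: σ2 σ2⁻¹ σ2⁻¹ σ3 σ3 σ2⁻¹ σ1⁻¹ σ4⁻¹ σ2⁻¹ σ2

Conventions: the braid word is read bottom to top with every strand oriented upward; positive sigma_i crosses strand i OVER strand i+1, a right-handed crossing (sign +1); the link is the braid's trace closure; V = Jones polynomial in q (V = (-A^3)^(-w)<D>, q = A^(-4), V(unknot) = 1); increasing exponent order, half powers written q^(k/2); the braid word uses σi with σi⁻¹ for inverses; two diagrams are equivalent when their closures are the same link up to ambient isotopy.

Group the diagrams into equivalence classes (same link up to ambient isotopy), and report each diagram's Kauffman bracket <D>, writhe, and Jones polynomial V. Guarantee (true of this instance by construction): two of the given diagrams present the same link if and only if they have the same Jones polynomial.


equivalence classes: {D1, D3, D5} | {D2, D4} | {D6}
D1 (bracket A^-6 + A^-2 + A^2 + A^6; 12 crossings at w = -2): V = q^-3 + q^-2 + q^-1 + 1
D2 (bracket 1 + A^4 + A^8 + A^12; 10 crossings at w = +4): V = 1 + q + q^2 + q^3
D3 (bracket A^-12 + A^-8 + A^-4 + 1; 12 crossings at w = -4): V = q^-3 + q^-2 + q^-1 + 1
V(D4) = 1 + q + q^2 + q^3  [12 crossings, <D> = A^-6 + A^-2 + A^2 + A^6, w = +2]
V(D5) = q^-3 + q^-2 + q^-1 + 1  [12 crossings, <D> = A^-6 + A^-2 + A^2 + A^6, w = -2]
V(D6) = q^-2 + 2 + q^2  (w -2, c 10, <D> = A^-14 + 2A^-6 + A^2)
observation: 3 values of V(q) split the 6 diagrams


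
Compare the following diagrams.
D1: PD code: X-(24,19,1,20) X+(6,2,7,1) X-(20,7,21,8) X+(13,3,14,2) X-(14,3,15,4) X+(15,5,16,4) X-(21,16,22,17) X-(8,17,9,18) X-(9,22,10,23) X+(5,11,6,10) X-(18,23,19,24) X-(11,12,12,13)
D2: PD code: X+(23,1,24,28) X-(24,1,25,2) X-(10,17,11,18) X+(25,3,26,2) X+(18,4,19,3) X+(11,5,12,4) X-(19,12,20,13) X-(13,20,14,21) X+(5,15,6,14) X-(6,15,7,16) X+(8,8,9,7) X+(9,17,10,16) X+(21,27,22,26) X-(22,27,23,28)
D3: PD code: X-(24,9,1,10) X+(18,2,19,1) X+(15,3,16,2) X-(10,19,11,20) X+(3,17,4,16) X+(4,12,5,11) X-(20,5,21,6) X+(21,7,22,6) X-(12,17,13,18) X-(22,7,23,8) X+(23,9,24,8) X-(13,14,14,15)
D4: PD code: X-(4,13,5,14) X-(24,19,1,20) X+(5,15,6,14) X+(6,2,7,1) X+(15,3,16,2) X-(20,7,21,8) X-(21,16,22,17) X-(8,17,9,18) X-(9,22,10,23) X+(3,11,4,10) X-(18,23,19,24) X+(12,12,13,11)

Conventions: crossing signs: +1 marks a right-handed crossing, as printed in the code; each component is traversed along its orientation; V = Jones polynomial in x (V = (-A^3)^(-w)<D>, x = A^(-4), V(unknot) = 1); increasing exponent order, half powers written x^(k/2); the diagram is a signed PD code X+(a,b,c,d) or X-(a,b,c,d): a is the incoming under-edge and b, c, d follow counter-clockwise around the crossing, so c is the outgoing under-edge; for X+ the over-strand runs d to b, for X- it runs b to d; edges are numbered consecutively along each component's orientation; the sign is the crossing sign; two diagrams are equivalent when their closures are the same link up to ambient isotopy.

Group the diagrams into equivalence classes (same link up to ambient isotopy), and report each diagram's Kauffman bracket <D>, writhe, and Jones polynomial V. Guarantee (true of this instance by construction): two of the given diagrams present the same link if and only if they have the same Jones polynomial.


equivalence classes: {D1, D4} | {D2} | {D3}
D1 (bracket A^-8 - A^-4 + 2 - A^4 + A^8 - A^12; 12 crossings at w = -4): V = -x^-6 + x^-5 - x^-4 + 2x^-3 - x^-2 + x^-1
V(D2) = 1  [14 crossings, <D> = A^6, w = +2]
D3 (bracket A^-16 - A^-12 + A^-8 - 2A^-4 + 2 - A^4 + A^8; 12 crossings at w = 0): V = x^-2 - x^-1 + 2 - 2x + x^2 - x^3 + x^4
D4 (bracket A^-2 - A^2 + 2A^6 - A^10 + A^14 - A^18; 12 crossings at w = -2): V = -x^-6 + x^-5 - x^-4 + 2x^-3 - x^-2 + x^-1
observation: 3 values of V(x) split the 4 diagrams


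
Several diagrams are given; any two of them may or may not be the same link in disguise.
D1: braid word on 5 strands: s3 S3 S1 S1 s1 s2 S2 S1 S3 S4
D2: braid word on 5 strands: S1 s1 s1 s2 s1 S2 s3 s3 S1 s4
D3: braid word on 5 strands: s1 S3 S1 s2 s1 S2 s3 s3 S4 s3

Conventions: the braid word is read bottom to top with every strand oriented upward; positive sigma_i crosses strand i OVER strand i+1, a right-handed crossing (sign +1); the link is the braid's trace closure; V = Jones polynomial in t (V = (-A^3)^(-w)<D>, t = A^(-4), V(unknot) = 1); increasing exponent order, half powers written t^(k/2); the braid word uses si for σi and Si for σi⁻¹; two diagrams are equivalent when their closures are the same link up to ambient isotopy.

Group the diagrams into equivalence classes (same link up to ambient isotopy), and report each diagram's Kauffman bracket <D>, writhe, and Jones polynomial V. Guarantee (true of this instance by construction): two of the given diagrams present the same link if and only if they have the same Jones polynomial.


equivalence classes: {D1} | {D2, D3}
D1 (bracket A^-12 + A^-8 + A^-4 + 1; 10 crossings at w = -4): V = t^-3 + t^-2 + t^-1 + 1
V(D2) = 1 + t + t^2 + t^3  [10 crossings, <D> = 1 + A^4 + A^8 + A^12, w = +4]
V(D3) = 1 + t + t^2 + t^3  (w +2, c 10, <D> = A^-6 + A^-2 + A^2 + A^6)
observation: 2 classes among 3 diagrams; unequal V(t) rules out equality


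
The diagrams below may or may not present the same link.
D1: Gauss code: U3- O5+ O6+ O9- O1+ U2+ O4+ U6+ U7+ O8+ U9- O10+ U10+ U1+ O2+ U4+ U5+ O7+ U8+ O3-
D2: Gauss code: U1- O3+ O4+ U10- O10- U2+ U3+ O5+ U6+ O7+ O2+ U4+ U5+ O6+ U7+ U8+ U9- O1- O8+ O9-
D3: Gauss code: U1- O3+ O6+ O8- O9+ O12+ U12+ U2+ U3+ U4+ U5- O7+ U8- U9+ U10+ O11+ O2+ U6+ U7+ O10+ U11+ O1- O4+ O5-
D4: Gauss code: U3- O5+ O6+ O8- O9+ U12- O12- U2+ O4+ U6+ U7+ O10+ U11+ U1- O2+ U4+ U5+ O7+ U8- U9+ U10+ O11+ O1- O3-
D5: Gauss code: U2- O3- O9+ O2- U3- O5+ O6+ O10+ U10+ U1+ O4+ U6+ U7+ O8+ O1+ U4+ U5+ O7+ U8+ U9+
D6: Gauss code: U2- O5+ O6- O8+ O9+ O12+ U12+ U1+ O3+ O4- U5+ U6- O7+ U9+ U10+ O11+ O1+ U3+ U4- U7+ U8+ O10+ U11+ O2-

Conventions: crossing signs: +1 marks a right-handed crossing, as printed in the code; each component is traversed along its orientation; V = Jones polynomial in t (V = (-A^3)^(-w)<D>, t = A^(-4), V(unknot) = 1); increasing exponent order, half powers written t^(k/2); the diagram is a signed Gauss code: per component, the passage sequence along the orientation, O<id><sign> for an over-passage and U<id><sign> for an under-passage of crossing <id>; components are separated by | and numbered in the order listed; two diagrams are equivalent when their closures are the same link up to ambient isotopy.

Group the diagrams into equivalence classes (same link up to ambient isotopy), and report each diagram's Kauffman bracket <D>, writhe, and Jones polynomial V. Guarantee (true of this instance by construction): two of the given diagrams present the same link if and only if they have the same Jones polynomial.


grouping into links: {D1, D2, D3, D4, D5, D6}
V(D1) = t^2 + t^4 - t^5 + t^6 - t^7  (w +6, c 10, <D> = -A^-10 + A^-6 - A^-2 + A^2 + A^10)
D2 (bracket -A^-16 + A^-12 - A^-8 + A^-4 + A^4; 10 crossings at w = +4): V = t^2 + t^4 - t^5 + t^6 - t^7
V(D3) = t^2 + t^4 - t^5 + t^6 - t^7  [12 crossings, <D> = -A^-10 + A^-6 - A^-2 + A^2 + A^10, w = +6]
V(D4) = t^2 + t^4 - t^5 + t^6 - t^7  [12 crossings, <D> = -A^-16 + A^-12 - A^-8 + A^-4 + A^4, w = +4]
V(D5) = t^2 + t^4 - t^5 + t^6 - t^7  [10 crossings, <D> = -A^-10 + A^-6 - A^-2 + A^2 + A^10, w = +6]
V(D6) = t^2 + t^4 - t^5 + t^6 - t^7  (w +6, c 12, <D> = -A^-10 + A^-6 - A^-2 + A^2 + A^10)
key observation: one V(t) for all 6 diagrams — one class (guaranteed)


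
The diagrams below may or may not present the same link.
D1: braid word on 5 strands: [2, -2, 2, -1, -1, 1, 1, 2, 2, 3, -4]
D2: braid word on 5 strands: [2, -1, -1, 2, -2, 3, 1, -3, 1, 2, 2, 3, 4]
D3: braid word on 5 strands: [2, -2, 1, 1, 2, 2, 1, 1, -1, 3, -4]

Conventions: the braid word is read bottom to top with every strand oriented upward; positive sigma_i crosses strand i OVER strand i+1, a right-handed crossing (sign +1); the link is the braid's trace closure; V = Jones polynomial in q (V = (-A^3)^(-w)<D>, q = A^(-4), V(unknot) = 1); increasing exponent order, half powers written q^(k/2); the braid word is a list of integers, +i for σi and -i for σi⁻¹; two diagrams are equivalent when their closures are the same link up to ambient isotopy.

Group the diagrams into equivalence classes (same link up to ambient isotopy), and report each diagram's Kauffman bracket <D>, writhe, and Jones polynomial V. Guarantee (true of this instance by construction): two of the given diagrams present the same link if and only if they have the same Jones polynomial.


classes: {D1, D2} | {D3}
V(D1) = -q^(1/2) - q^(3/2) - q^(5/2) + q^(9/2)  [11 crossings, <D> = -A^-9 + A^-1 + A^3 + A^7, w = +3]
D2 (bracket -A^-3 + A^5 + A^9 + A^13; 13 crossings at w = +5): V = -q^(1/2) - q^(3/2) - q^(5/2) + q^(9/2)
D3 (bracket -A^-11 + A^-7 - A^-3 + 2A + A^9; 11 crossings at w = +5): V = -q^(3/2) - 2q^(7/2) + q^(9/2) - q^(11/2) + q^(13/2)
note: V(q) takes 2 values over 3 diagrams, fixing the grouping


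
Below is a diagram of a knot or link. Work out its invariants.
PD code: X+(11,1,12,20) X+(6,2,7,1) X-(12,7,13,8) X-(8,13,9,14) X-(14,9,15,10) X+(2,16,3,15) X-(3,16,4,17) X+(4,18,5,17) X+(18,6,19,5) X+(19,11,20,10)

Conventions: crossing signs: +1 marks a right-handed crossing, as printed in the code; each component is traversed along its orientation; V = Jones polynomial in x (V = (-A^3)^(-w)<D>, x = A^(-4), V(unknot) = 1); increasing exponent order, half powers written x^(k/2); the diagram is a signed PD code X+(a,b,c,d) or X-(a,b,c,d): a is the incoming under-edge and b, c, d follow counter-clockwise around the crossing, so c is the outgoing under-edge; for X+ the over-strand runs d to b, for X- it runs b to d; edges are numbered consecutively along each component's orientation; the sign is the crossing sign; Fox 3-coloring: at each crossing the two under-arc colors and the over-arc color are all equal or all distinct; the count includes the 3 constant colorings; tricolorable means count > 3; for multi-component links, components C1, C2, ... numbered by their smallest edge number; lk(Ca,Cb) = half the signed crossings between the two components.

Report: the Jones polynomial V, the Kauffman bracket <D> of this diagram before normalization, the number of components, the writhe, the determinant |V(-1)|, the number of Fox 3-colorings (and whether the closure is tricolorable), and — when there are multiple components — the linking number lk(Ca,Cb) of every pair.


V = -x^-1 + 2 - x + 2x^2 - x^3 + x^4 - x^5
<D> = -A^-14 + A^-10 - A^-6 + 2A^-2 - A^2 + 2A^6 - A^10 (w = +2)
1 component over 10 crossings, w = +2
9 Fox colorings among 3^10, |V(-1)| = 9: tricolorable
why: the span of V is 6, forcing >= 6 crossings in any diagram


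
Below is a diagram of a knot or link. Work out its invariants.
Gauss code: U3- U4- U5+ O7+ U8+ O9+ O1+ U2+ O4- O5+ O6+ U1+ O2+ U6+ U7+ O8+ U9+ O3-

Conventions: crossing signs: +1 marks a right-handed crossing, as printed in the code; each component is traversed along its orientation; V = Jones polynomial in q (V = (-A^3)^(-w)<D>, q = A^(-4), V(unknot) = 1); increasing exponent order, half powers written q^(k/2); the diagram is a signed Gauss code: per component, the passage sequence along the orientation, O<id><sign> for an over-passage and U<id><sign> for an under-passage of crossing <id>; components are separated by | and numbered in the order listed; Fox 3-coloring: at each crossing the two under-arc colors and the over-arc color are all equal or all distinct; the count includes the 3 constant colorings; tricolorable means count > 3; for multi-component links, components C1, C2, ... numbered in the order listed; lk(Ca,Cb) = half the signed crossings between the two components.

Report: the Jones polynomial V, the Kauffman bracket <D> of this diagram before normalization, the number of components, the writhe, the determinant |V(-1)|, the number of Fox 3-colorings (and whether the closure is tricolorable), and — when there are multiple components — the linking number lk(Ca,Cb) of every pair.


V = q^2 + 2q^4 - 2q^5 + q^6 - 2q^7 + q^8
<D> = -A^-17 + 2A^-13 - A^-9 + 2A^-5 - 2A^-1 - A^7 (w = +5)
1 component over 9 crossings, w = +5
27 Fox colorings among 3^9, |V(-1)| = 9: tricolorable
why: |V(-1)| = 9: so tricolorable, since 3 divides 9


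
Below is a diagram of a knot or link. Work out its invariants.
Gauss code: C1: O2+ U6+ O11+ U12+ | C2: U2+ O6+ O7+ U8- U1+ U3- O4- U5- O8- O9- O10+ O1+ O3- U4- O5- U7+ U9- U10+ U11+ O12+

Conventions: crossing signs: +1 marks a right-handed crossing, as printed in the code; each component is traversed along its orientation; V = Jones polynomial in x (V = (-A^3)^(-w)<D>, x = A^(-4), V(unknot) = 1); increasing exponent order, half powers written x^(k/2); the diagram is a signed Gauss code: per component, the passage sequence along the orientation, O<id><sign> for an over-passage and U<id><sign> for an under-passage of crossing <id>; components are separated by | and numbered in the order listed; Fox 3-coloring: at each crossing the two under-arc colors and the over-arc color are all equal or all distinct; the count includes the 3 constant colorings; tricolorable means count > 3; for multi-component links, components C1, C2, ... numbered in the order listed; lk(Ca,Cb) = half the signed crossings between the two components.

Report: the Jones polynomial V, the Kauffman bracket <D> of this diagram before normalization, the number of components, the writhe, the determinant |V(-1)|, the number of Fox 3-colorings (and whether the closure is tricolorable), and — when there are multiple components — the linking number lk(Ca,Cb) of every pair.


V(x) = x^(-5/2) - x^(-3/2) + x^(-1/2) - 3x^(1/2) + 2x^(3/2) - 2x^(5/2) + x^(7/2) - x^(9/2)
bracket: -A^-12 + A^-8 - 2A^-4 + 2 - 3A^4 + A^8 - A^12 + A^16, w = +2
2 components, writhe +2, over 12 crossings
lk(C1,C2) = +2
det 12, colorings 9 of 3^12 — tricolorable
observation: det 12 = |V(-1)|; divisible by 3, so tricolorable


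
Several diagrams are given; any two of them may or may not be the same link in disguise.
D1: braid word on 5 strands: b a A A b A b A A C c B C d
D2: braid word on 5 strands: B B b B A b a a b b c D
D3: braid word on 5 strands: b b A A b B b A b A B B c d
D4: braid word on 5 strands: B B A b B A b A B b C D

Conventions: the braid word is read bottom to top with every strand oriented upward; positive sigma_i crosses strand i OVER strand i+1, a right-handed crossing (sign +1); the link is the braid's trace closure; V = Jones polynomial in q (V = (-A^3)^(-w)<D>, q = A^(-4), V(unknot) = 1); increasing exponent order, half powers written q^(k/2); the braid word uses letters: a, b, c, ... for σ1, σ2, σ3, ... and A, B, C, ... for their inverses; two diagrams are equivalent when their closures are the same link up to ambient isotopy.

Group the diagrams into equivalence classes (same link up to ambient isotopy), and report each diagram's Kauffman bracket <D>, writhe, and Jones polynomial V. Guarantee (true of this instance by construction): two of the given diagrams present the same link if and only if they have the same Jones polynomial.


grouping into links: {D1, D3} | {D2} | {D4}
V(D1) = q^-5 - 2q^-4 + 2q^-3 - 2q^-2 + 2q^-1 - 1 + q  (w -2, c 14, <D> = A^-10 - A^-6 + 2A^-2 - 2A^2 + 2A^6 - 2A^10 + A^14)
V(D2) = 1  (w +2, c 12, <D> = A^6)
V(D3) = q^-5 - 2q^-4 + 2q^-3 - 2q^-2 + 2q^-1 - 1 + q  [14 crossings, <D> = A^-4 - 1 + 2A^4 - 2A^8 + 2A^12 - 2A^16 + A^20, w = 0]
V(D4) = -q^-6 + q^-5 - q^-4 + 2q^-3 - q^-2 + q^-1  (w -6, c 12, <D> = A^-14 - A^-10 + 2A^-6 - A^-2 + A^2 - A^6)
why: 3 classes among 4 diagrams; unequal V(q) rules out equality


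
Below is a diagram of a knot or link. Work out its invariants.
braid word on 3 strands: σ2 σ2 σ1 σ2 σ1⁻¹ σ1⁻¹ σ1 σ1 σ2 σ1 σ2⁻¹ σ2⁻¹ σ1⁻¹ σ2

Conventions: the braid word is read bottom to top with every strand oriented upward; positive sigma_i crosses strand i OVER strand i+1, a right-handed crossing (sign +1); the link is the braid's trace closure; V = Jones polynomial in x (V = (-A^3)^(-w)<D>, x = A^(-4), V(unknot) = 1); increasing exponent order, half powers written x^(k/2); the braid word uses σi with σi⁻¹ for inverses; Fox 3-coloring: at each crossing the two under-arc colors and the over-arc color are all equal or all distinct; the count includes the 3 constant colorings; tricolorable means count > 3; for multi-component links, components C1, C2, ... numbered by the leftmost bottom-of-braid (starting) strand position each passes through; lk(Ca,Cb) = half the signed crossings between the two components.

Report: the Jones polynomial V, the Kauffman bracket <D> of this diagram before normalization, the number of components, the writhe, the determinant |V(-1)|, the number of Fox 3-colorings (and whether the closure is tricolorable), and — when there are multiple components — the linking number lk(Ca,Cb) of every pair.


V = x + x^3 - x^4
<D> = -A^-4 + 1 + A^8 (w = +4)
1 component over 14 crossings, w = +4
9 Fox colorings among 3^14, |V(-1)| = 3: tricolorable
why: V spans 3 powers of x: at least 3 crossings in any diagram


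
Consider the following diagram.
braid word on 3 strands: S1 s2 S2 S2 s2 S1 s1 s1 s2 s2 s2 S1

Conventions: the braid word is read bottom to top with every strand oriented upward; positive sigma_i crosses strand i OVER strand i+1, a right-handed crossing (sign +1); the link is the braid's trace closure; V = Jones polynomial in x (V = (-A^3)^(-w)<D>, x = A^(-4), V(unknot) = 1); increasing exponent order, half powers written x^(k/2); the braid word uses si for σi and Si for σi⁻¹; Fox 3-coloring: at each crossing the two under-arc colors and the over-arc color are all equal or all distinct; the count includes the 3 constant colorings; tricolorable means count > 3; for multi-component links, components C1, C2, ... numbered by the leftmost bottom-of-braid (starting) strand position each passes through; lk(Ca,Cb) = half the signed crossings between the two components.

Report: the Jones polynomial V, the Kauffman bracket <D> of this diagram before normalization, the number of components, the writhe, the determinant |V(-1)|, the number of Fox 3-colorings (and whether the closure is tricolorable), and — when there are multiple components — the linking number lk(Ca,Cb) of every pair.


V(x) = x + x^3 - x^4
bracket: -A^-10 + A^-6 + A^2, w = +2
1 component, writhe +2, over 12 crossings
det 3, colorings 9 of 3^12 — tricolorable
observation: the span of V is 3, forcing >= 3 crossings in any diagram


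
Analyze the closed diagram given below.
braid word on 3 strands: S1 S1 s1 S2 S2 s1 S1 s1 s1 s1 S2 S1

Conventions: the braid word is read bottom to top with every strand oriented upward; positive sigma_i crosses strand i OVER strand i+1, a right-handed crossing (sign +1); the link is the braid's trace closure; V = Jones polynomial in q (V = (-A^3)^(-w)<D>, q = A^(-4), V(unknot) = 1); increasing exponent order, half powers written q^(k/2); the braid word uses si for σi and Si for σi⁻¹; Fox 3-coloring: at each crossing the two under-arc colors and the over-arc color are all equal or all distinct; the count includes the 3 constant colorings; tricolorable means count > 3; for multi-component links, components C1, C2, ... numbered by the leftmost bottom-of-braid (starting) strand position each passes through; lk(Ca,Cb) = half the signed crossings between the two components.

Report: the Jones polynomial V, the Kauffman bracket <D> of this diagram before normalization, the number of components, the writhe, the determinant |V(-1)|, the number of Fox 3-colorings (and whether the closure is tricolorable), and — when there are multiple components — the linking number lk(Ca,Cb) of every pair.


V = -q^-5 + q^-4 - q^-3 + 2q^-2 - q^-1 + 2 - q
<D> = -A^-10 + 2A^-6 - A^-2 + 2A^2 - A^6 + A^10 - A^14 (w = -2)
1 component over 12 crossings, w = -2
9 Fox colorings among 3^12, |V(-1)| = 9: tricolorable
why: det 9 = |V(-1)|; divisible by 3, so tricolorable


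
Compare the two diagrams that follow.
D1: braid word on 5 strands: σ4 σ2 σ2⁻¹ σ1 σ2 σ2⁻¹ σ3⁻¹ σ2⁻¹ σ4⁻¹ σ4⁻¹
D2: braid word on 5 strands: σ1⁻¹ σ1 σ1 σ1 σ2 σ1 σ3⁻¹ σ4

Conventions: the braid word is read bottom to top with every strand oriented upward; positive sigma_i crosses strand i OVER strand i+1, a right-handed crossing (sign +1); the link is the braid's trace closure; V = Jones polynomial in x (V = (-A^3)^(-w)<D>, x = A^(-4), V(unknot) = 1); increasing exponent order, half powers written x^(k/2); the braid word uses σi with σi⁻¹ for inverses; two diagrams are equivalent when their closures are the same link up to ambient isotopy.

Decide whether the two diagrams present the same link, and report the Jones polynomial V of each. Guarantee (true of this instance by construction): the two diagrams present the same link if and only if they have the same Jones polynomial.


same link: no
V(D1) = 1  [10 crossings, <D> = A^-6, w = -2]
V(D2) = x + x^3 - x^4  [8 crossings, <D> = -A^-4 + 1 + A^8, w = +4]
insight: 2 values of V(x) split the 2 diagrams


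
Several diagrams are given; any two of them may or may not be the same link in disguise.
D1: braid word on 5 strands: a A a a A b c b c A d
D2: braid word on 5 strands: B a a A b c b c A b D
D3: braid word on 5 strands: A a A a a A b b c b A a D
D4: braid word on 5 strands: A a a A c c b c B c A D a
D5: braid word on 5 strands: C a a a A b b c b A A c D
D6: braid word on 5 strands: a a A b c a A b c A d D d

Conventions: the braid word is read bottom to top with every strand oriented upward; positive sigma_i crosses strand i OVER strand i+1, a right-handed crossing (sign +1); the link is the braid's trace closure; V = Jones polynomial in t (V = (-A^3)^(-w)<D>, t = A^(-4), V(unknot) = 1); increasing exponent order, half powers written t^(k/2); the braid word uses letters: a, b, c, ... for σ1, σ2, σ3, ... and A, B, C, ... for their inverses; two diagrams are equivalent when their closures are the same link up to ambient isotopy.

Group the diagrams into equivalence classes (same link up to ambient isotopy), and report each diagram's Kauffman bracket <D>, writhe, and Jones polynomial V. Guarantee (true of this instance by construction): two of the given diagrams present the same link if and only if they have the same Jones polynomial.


classes: {D1, D2, D3, D4, D5, D6}
V(D1) = -t^(1/2) - t^(3/2) - t^(5/2) + t^(9/2)  [11 crossings, <D> = -A^-3 + A^5 + A^9 + A^13, w = +5]
D2 (bracket -A^-9 + A^-1 + A^3 + A^7; 11 crossings at w = +3): V = -t^(1/2) - t^(3/2) - t^(5/2) + t^(9/2)
D3 (bracket -A^-9 + A^-1 + A^3 + A^7; 13 crossings at w = +3): V = -t^(1/2) - t^(3/2) - t^(5/2) + t^(9/2)
V(D4) = -t^(1/2) - t^(3/2) - t^(5/2) + t^(9/2)  [13 crossings, <D> = -A^-9 + A^-1 + A^3 + A^7, w = +3]
V(D5) = -t^(1/2) - t^(3/2) - t^(5/2) + t^(9/2)  [13 crossings, <D> = -A^-9 + A^-1 + A^3 + A^7, w = +3]
V(D6) = -t^(1/2) - t^(3/2) - t^(5/2) + t^(9/2)  [13 crossings, <D> = -A^-3 + A^5 + A^9 + A^13, w = +5]
note: all 6 diagrams share one V(t), hence one class


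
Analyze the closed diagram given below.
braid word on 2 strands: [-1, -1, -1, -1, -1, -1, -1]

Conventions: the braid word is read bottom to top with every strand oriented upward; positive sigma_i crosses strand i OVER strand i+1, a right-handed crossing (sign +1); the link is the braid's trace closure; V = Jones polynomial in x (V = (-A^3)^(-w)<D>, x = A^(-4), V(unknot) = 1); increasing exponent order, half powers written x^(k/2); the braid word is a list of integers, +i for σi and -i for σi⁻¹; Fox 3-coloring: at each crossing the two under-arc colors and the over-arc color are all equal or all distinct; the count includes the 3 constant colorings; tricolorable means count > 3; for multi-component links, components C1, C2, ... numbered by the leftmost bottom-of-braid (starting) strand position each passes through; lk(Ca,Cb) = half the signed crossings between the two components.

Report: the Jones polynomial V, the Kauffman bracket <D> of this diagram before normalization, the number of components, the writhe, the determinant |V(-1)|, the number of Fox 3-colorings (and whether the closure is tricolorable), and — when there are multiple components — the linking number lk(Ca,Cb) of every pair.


V = -x^-10 + x^-9 - x^-8 + x^-7 - x^-6 + x^-5 + x^-3
<D> = -A^-9 - A^-1 + A^3 - A^7 + A^11 - A^15 + A^19 (w = -7)
1 component over 7 crossings, w = -7
3 Fox colorings among 3^7, |V(-1)| = 7: not tricolorable
why: w = -7 (over 7 crossings) is diagram-only; (-A^3)^(7) removes it from V


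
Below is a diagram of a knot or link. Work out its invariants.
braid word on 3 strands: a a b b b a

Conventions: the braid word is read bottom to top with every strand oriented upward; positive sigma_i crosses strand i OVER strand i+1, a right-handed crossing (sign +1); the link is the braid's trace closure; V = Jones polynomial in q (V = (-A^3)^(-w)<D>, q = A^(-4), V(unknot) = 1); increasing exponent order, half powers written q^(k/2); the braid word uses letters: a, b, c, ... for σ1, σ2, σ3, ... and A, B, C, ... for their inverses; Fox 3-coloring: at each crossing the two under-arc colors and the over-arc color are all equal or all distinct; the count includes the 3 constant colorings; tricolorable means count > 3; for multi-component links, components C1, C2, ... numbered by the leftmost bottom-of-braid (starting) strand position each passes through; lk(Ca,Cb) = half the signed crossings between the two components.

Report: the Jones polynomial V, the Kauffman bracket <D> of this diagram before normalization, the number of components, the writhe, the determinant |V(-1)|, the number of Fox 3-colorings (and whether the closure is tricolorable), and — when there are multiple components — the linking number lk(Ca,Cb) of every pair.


V(q) = q^2 + 2q^4 - 2q^5 + q^6 - 2q^7 + q^8
bracket: A^-14 - 2A^-10 + A^-6 - 2A^-2 + 2A^2 + A^10, w = +6
1 component, writhe +6, over 6 crossings
det 9, colorings 27 of 3^6 — tricolorable
observation: |V(-1)| = 9: so tricolorable, since 3 divides 9


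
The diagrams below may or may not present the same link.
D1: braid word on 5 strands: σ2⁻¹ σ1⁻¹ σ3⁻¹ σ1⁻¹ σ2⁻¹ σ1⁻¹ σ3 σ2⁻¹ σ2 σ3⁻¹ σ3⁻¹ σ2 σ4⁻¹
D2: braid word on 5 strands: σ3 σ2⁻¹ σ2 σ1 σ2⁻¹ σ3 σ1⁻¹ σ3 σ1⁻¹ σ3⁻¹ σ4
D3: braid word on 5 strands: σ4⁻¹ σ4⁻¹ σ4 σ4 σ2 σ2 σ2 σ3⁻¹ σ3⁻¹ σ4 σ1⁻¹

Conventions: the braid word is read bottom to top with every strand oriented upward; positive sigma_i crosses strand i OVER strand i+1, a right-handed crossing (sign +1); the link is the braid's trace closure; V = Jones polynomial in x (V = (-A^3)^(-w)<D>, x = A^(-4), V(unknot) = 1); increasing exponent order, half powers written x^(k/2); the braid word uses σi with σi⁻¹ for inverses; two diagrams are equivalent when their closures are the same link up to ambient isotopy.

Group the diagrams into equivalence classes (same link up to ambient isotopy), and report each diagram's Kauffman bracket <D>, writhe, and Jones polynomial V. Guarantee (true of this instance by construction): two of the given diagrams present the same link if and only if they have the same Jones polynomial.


grouping into links: {D1} | {D2} | {D3}
V(D1) = x^(-13/2) - x^(-11/2) + x^(-9/2) - 2x^(-7/2) - x^(-3/2)  (w -7, c 13, <D> = A^-15 + 2A^-7 - A^-3 + A - A^5)
V(D2) = -x^(1/2) - x^(5/2)  (w +1, c 11, <D> = A^-7 + A)
V(D3) = -x^(-3/2) - 2x^(1/2) + x^(3/2) - x^(5/2) + x^(7/2)  [11 crossings, <D> = -A^-11 + A^-7 - A^-3 + 2A + A^9, w = +1]
why: comparing 3 Jones polynomials yields 3 groups


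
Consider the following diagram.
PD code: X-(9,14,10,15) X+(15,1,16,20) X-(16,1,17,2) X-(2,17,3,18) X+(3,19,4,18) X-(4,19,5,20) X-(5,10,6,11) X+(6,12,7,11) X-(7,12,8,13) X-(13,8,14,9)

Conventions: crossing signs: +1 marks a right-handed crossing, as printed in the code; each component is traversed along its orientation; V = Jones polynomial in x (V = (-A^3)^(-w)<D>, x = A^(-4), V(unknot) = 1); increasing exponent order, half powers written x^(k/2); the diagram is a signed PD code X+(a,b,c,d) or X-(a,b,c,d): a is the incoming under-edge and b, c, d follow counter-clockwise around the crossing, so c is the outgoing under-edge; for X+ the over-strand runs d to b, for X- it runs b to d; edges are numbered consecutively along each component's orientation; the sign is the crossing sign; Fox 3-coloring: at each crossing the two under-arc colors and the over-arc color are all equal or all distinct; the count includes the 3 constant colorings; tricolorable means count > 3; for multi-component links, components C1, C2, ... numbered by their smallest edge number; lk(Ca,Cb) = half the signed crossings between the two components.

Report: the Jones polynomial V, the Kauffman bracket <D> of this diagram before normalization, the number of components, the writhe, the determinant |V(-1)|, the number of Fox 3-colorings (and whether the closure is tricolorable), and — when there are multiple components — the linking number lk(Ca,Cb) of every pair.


V = -x^-4 + x^-3 + x^-1
<D> = A^-8 + 1 - A^4 (w = -4)
1 component over 10 crossings, w = -4
9 Fox colorings among 3^10, |V(-1)| = 3: tricolorable
why: |V(-1)| = 3: so tricolorable, since 3 divides 3


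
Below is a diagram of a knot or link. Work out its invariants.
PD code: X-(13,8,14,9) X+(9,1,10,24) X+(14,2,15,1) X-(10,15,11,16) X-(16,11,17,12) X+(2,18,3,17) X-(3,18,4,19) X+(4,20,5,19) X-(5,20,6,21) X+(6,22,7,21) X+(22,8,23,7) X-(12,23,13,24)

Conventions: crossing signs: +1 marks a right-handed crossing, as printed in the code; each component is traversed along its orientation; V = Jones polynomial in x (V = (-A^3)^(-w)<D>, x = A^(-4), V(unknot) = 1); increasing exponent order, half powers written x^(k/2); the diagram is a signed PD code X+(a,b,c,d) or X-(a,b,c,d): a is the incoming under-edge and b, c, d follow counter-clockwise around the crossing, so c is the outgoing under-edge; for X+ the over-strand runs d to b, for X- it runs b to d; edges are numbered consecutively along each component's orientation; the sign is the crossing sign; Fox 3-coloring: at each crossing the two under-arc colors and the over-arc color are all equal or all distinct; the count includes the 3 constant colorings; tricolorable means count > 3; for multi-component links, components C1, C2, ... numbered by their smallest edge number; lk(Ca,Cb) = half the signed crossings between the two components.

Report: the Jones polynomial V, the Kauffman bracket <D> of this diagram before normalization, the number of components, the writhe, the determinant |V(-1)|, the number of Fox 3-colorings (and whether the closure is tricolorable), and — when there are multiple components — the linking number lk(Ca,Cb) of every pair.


V = -x^-3 + x^-2 - x^-1 + 3 - x + x^2 - x^3
<D> = -A^-12 + A^-8 - A^-4 + 3 - A^4 + A^8 - A^12 (w = 0)
1 component over 12 crossings, w = 0
27 Fox colorings among 3^12, |V(-1)| = 9: tricolorable
why: det 9 = |V(-1)|; divisible by 3, so tricolorable


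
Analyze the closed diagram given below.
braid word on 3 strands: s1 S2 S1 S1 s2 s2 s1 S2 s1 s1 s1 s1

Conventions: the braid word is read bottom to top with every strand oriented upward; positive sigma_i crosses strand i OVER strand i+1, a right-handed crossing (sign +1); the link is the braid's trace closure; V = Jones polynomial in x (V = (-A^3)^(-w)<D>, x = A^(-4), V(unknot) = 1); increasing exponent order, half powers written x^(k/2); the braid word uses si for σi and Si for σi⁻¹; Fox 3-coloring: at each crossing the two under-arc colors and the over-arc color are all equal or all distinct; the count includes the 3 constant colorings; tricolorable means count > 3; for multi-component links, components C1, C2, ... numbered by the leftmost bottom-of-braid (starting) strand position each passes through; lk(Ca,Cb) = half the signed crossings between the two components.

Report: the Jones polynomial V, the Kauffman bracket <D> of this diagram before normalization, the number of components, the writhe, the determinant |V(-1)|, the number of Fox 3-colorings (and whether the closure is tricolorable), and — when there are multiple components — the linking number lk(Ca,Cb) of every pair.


Jones polynomial: V(x) = -x^-1 + 2 - 2x + 4x^2 - 4x^3 + 5x^4 - 5x^5 + 4x^6 - 3x^7 + 2x^8 - x^9
<D> = -A^-24 + 2A^-20 - 3A^-16 + 4A^-12 - 5A^-8 + 5A^-4 - 4 + 4A^4 - 2A^8 + 2A^12 - A^16; writhe +4
components 1, writhe +4 (12 crossings)
3-colorings: 9 of 3^12, det 33 — tricolorable
note: w = +4 (over 12 crossings) is diagram-only; (-A^3)^(-4) removes it from V


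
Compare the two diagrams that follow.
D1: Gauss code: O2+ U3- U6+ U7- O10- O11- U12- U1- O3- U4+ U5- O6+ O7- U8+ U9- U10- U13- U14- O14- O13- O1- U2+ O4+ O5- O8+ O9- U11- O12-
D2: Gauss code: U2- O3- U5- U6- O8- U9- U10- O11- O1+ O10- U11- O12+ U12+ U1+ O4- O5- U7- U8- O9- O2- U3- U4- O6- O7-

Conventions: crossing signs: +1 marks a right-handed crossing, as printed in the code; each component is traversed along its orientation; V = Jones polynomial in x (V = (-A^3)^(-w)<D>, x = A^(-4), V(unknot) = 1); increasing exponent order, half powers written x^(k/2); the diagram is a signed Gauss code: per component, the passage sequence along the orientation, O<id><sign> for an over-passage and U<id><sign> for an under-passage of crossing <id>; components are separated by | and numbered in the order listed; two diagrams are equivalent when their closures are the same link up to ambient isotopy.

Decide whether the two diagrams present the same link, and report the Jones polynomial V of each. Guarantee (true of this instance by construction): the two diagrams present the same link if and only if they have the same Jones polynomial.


equivalent: no
V(D1) = -x^-6 + x^-5 - x^-4 + 2x^-3 - x^-2 + x^-1  (w -6, c 14, <D> = A^-14 - A^-10 + 2A^-6 - A^-2 + A^2 - A^6)
D2 (bracket A^-12 + A^-4 - A^8; 12 crossings at w = -8): V = -x^-8 + x^-5 + x^-3
why: 2 classes among 2 diagrams; unequal V(x) rules out equality
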